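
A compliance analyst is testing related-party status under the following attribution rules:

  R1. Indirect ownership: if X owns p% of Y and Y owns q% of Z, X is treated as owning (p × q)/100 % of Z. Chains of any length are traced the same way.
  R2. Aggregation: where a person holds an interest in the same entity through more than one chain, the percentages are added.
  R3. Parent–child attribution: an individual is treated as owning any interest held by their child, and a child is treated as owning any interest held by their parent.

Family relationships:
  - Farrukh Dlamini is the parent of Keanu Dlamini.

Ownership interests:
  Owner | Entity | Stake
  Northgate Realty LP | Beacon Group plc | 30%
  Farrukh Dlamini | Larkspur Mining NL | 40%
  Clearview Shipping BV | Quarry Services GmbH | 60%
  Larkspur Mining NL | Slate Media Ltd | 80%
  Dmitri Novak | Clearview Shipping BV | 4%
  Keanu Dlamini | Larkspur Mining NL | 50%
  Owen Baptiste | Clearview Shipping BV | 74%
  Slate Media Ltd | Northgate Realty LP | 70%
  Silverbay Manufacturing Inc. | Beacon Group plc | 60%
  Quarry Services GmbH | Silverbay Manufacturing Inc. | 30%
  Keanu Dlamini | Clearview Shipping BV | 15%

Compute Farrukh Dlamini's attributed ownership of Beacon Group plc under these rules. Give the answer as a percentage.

By parent–child attribution (R3), Farrukh Dlamini is treated as also owning Keanu Dlamini's interest in Larkspur Mining NL, giving 40% + 50% = 90%.
By parent–child attribution (R3), Farrukh Dlamini is treated as owning Keanu Dlamini's 15% interest in Clearview Shipping BV.
Chain via Larkspur Mining NL → Slate Media Ltd → Northgate Realty LP (R1): 90% × 80% × 70% × 30% = 15.12% of Beacon Group plc.
Chain via Clearview Shipping BV → Quarry Services GmbH → Silverbay Manufacturing Inc. (R1): 15% × 60% × 30% × 60% = 1.62% of Beacon Group plc.
Aggregating (R2): 15.12% + 1.62% = 16.74%.

16.74%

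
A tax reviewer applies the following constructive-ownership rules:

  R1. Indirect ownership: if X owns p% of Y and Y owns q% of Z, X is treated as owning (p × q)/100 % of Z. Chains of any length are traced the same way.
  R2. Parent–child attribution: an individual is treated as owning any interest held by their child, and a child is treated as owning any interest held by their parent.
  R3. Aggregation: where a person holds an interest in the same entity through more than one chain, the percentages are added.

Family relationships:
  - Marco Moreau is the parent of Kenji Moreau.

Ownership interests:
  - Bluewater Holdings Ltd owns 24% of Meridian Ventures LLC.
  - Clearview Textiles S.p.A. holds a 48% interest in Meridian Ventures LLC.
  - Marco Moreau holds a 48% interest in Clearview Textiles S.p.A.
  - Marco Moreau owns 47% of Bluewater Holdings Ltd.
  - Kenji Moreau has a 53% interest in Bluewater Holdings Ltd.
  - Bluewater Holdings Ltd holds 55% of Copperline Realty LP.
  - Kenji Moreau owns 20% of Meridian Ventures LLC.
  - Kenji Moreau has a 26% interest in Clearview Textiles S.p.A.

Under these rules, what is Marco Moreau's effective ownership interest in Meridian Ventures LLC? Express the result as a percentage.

79.52%

By parent–child attribution (R2), Marco Moreau is treated as also owning Kenji Moreau's interest in Bluewater Holdings Ltd, giving 47% + 53% = 100%.
By parent–child attribution (R2), Marco Moreau is treated as also owning Kenji Moreau's interest in Clearview Textiles S.p.A, giving 48% + 26% = 74%.
By parent–child attribution (R2), Marco Moreau is treated as owning Kenji Moreau's 20% interest in Meridian Ventures LLC.
Chain via Bluewater Holdings Ltd (R1): 100% × 24% = 24% of Meridian Ventures LLC.
Chain via Clearview Textiles S.p.A. (R1): 74% × 48% = 35.52% of Meridian Ventures LLC.
Direct interest in Meridian Ventures LLC: 20%.
Aggregating (R3): 24% + 35.52% + 20% = 79.52%.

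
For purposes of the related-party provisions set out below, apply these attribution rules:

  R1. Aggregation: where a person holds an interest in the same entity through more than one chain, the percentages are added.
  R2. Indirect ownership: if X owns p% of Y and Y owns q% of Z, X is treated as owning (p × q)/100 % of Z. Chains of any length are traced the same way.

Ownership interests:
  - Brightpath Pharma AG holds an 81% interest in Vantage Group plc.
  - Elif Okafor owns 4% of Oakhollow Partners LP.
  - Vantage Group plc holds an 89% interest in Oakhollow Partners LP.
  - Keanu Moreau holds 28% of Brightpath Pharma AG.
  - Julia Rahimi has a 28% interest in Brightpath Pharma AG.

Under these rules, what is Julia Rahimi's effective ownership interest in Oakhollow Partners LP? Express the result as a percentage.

20.1852%

Chain via Brightpath Pharma AG → Vantage Group plc (R2): 28% × 81% × 89% = 20.1852% of Oakhollow Partners LP.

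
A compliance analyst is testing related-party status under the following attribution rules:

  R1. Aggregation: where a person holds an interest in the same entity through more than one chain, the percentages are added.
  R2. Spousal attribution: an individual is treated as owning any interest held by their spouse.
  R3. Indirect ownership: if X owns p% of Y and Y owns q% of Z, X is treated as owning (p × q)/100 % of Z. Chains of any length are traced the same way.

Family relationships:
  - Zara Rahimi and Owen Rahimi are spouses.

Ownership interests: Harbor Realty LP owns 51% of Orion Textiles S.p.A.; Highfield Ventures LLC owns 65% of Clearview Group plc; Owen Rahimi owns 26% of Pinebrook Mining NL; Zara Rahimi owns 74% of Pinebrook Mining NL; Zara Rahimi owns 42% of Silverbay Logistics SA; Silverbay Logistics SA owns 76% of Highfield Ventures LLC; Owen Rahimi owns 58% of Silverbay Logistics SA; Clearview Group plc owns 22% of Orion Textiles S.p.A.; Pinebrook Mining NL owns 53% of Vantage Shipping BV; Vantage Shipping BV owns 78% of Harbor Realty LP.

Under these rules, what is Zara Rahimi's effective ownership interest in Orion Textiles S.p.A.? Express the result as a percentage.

31.9514%

By spousal attribution (R2), Zara Rahimi is treated as also owning Owen Rahimi's interest in Pinebrook Mining NL, giving 74% + 26% = 100%.
By spousal attribution (R2), Zara Rahimi is treated as also owning Owen Rahimi's interest in Silverbay Logistics SA, giving 42% + 58% = 100%.
Chain via Pinebrook Mining NL → Vantage Shipping BV → Harbor Realty LP (R3): 100% × 53% × 78% × 51% = 21.0834% of Orion Textiles S.p.A.
Chain via Silverbay Logistics SA → Highfield Ventures LLC → Clearview Group plc (R3): 100% × 76% × 65% × 22% = 10.868% of Orion Textiles S.p.A.
Aggregating (R1): 21.0834% + 10.868% = 31.9514%.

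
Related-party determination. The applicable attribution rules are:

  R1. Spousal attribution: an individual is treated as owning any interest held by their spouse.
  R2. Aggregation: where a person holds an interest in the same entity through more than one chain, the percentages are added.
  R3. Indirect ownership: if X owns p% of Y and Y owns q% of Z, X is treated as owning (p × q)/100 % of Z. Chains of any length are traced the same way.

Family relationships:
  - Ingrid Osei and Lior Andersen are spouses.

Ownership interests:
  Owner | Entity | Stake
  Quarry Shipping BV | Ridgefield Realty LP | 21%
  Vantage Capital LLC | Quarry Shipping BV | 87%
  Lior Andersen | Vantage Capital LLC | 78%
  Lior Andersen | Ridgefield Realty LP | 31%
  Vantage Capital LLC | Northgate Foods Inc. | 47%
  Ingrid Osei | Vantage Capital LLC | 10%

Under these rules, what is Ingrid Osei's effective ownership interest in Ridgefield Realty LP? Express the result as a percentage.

47.0776%

By spousal attribution (R1), Ingrid Osei is treated as also owning Lior Andersen's interest in Vantage Capital LLC, giving 10% + 78% = 88%.
By spousal attribution (R1), Ingrid Osei is treated as owning Lior Andersen's 31% interest in Ridgefield Realty LP.
Chain via Vantage Capital LLC → Quarry Shipping BV (R3): 88% × 87% × 21% = 16.0776% of Ridgefield Realty LP.
Direct interest in Ridgefield Realty LP: 31%.
Aggregating (R2): 16.0776% + 31% = 47.0776%.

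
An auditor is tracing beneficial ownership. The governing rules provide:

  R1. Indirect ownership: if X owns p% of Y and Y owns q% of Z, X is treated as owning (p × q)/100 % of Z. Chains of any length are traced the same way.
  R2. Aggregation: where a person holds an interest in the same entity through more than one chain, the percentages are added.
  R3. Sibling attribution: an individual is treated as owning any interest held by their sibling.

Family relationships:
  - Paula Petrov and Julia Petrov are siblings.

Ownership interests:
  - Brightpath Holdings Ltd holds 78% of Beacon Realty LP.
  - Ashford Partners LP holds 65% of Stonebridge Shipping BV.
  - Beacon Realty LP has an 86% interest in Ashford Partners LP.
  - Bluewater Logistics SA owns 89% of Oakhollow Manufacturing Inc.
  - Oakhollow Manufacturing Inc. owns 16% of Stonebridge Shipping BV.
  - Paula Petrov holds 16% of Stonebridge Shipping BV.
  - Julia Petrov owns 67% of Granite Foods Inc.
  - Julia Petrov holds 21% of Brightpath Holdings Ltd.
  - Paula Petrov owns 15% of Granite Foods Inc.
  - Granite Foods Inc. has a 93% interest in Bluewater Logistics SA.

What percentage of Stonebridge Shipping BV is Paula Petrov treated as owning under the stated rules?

By sibling attribution (R3), Paula Petrov is treated as also owning Julia Petrov's interest in Granite Foods Inc, giving 15% + 67% = 82%.
By sibling attribution (R3), Paula Petrov is treated as owning Julia Petrov's 21% interest in Brightpath Holdings Ltd.
Chain via Granite Foods Inc. → Bluewater Logistics SA → Oakhollow Manufacturing Inc. (R1): 82% × 93% × 89% × 16% = 10.859424% of Stonebridge Shipping BV.
Direct interest in Stonebridge Shipping BV: 16%.
Chain via Brightpath Holdings Ltd → Beacon Realty LP → Ashford Partners LP (R1): 21% × 78% × 86% × 65% = 9.15642% of Stonebridge Shipping BV.
Aggregating (R2): 10.859424% + 16% + 9.15642% = 36.015844%.

36.015844%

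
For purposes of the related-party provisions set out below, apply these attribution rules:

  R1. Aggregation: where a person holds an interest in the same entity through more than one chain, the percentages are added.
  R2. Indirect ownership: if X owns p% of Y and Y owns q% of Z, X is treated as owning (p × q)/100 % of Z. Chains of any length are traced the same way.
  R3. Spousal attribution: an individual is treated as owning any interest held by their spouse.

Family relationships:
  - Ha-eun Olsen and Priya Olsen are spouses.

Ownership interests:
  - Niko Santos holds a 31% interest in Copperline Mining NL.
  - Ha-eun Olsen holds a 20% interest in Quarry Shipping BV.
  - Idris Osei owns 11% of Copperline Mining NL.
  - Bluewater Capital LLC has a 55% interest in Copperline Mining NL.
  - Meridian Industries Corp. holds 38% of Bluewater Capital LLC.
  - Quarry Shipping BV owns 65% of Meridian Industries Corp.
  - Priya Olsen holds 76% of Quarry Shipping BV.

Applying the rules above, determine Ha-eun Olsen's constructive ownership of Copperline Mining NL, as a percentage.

By spousal attribution (R3), Ha-eun Olsen is treated as also owning Priya Olsen's interest in Quarry Shipping BV, giving 20% + 76% = 96%.
Chain via Quarry Shipping BV → Meridian Industries Corp. → Bluewater Capital LLC (R2): 96% × 65% × 38% × 55% = 13.0416% of Copperline Mining NL.

13.0416%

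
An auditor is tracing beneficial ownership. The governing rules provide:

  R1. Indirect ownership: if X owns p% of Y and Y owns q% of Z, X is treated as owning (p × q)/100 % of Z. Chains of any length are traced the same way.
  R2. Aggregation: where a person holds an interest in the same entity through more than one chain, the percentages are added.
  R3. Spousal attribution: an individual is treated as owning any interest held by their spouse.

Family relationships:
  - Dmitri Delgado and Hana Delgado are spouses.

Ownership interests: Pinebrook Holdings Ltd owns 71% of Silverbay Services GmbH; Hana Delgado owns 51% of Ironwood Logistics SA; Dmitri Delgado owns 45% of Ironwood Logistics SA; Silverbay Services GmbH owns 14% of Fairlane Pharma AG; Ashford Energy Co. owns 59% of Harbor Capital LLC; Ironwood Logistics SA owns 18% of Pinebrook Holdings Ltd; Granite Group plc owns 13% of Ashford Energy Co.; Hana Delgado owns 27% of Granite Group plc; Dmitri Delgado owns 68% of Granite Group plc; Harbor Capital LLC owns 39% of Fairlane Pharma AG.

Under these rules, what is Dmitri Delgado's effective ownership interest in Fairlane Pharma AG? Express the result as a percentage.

By spousal attribution (R3), Dmitri Delgado is treated as also owning Hana Delgado's interest in Ironwood Logistics SA, giving 45% + 51% = 96%.
By spousal attribution (R3), Dmitri Delgado is treated as also owning Hana Delgado's interest in Granite Group plc, giving 68% + 27% = 95%.
Chain via Ironwood Logistics SA → Pinebrook Holdings Ltd → Silverbay Services GmbH (R1): 96% × 18% × 71% × 14% = 1.717632% of Fairlane Pharma AG.
Chain via Granite Group plc → Ashford Energy Co. → Harbor Capital LLC (R1): 95% × 13% × 59% × 39% = 2.841735% of Fairlane Pharma AG.
Aggregating (R2): 1.717632% + 2.841735% = 4.559367%.

4.559367%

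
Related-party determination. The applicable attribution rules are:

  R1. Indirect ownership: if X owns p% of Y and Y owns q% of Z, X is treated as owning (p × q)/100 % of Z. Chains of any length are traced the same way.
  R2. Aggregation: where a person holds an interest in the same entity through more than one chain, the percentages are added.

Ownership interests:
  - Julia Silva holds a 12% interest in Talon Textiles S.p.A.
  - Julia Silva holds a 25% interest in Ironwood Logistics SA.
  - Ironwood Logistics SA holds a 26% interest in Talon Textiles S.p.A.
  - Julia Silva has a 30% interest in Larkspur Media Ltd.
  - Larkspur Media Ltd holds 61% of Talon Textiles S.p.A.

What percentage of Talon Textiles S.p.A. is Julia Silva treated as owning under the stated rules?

Chain via Larkspur Media Ltd (R1): 30% × 61% = 18.3% of Talon Textiles S.p.A.
Chain via Ironwood Logistics SA (R1): 25% × 26% = 6.5% of Talon Textiles S.p.A.
Direct interest in Talon Textiles S.p.A: 12%.
Aggregating (R2): 18.3% + 6.5% + 12% = 36.8%.

36.8%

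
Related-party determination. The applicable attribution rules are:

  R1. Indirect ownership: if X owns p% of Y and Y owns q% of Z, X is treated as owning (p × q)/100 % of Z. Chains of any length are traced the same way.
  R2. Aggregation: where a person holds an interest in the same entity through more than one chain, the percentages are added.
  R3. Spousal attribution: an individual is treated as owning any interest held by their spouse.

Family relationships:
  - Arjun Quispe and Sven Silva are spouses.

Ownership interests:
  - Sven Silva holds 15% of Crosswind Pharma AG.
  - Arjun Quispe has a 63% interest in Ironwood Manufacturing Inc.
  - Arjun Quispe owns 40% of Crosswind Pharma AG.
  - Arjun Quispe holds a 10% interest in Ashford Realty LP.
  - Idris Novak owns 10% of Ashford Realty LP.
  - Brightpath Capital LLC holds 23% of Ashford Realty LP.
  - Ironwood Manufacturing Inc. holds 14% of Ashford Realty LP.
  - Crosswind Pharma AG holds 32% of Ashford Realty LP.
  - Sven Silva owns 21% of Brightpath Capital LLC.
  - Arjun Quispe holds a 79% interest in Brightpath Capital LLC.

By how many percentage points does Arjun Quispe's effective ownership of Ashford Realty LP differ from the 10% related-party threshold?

By spousal attribution (R3), Arjun Quispe is treated as also owning Sven Silva's interest in Brightpath Capital LLC, giving 79% + 21% = 100%.
By spousal attribution (R3), Arjun Quispe is treated as also owning Sven Silva's interest in Crosswind Pharma AG, giving 40% + 15% = 55%.
Chain via Brightpath Capital LLC (R1): 100% × 23% = 23% of Ashford Realty LP.
Chain via Crosswind Pharma AG (R1): 55% × 32% = 17.6% of Ashford Realty LP.
Chain via Ironwood Manufacturing Inc. (R1): 63% × 14% = 8.82% of Ashford Realty LP.
Direct interest in Ashford Realty LP: 10%.
Aggregating (R2): 23% + 17.6% + 8.82% + 10% = 59.42%.
59.42% exceeds the 10% threshold by 49.42 percentage points.

49.42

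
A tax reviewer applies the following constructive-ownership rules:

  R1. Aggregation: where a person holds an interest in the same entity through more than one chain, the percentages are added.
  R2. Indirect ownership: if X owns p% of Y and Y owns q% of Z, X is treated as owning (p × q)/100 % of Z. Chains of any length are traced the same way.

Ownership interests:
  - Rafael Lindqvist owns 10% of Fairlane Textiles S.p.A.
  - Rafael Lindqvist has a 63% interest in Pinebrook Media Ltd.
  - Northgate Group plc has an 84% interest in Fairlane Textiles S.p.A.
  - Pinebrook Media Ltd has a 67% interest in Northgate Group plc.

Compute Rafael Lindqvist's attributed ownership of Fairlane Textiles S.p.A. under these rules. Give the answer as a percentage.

Chain via Pinebrook Media Ltd → Northgate Group plc (R2): 63% × 67% × 84% = 35.4564% of Fairlane Textiles S.p.A.
Direct interest in Fairlane Textiles S.p.A: 10%.
Aggregating (R1): 35.4564% + 10% = 45.4564%.

45.4564%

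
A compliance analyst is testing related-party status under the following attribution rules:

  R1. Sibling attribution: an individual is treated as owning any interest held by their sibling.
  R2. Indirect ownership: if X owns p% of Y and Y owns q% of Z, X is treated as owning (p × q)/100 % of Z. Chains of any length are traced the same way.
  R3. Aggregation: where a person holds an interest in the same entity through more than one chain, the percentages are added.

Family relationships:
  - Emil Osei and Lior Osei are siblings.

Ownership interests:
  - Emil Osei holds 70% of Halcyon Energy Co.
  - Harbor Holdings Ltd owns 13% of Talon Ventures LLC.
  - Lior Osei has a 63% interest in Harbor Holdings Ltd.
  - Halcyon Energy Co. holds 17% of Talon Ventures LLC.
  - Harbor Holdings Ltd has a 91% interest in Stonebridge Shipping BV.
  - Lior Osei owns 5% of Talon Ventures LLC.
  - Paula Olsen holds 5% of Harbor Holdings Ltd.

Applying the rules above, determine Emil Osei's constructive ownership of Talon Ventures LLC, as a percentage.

By sibling attribution (R1), Emil Osei is treated as owning Lior Osei's 63% interest in Harbor Holdings Ltd.
By sibling attribution (R1), Emil Osei is treated as owning Lior Osei's 5% interest in Talon Ventures LLC.
Chain via Halcyon Energy Co. (R2): 70% × 17% = 11.9% of Talon Ventures LLC.
Chain via Harbor Holdings Ltd (R2): 63% × 13% = 8.19% of Talon Ventures LLC.
Direct interest in Talon Ventures LLC: 5%.
Aggregating (R3): 11.9% + 8.19% + 5% = 25.09%.

25.09%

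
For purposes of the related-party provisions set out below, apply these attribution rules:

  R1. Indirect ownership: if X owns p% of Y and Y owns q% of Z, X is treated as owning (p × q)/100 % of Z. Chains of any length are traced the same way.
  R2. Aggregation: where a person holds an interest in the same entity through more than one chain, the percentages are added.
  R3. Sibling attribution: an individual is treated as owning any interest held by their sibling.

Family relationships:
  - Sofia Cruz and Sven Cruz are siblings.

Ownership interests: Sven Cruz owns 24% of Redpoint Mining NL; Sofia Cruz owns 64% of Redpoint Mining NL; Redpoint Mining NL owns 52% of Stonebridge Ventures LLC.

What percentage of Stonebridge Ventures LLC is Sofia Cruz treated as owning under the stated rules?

By sibling attribution (R3), Sofia Cruz is treated as also owning Sven Cruz's interest in Redpoint Mining NL, giving 64% + 24% = 88%.
Chain via Redpoint Mining NL (R1): 88% × 52% = 45.76% of Stonebridge Ventures LLC.

45.76%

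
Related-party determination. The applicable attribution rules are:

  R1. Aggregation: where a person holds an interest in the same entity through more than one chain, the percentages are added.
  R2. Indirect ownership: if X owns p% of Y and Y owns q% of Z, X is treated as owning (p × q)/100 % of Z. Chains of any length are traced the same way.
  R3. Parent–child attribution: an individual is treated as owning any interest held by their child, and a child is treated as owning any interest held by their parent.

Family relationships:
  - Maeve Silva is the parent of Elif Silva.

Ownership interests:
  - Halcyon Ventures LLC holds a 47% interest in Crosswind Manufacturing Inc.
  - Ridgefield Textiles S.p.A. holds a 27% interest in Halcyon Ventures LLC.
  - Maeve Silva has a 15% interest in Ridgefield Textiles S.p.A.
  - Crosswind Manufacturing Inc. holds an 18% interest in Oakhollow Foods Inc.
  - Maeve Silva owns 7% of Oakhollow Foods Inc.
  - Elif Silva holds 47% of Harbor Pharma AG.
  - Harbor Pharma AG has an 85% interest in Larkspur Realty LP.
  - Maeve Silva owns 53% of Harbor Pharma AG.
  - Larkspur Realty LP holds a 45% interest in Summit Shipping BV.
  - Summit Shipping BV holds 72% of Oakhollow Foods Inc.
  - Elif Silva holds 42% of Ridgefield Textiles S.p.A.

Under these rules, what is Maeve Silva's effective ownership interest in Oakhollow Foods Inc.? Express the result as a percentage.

By parent–child attribution (R3), Maeve Silva is treated as also owning Elif Silva's interest in Harbor Pharma AG, giving 53% + 47% = 100%.
By parent–child attribution (R3), Maeve Silva is treated as also owning Elif Silva's interest in Ridgefield Textiles S.p.A, giving 15% + 42% = 57%.
Chain via Harbor Pharma AG → Larkspur Realty LP → Summit Shipping BV (R2): 100% × 85% × 45% × 72% = 27.54% of Oakhollow Foods Inc.
Chain via Ridgefield Textiles S.p.A. → Halcyon Ventures LLC → Crosswind Manufacturing Inc. (R2): 57% × 27% × 47% × 18% = 1.301994% of Oakhollow Foods Inc.
Direct interest in Oakhollow Foods Inc: 7%.
Aggregating (R1): 27.54% + 1.301994% + 7% = 35.841994%.

35.841994%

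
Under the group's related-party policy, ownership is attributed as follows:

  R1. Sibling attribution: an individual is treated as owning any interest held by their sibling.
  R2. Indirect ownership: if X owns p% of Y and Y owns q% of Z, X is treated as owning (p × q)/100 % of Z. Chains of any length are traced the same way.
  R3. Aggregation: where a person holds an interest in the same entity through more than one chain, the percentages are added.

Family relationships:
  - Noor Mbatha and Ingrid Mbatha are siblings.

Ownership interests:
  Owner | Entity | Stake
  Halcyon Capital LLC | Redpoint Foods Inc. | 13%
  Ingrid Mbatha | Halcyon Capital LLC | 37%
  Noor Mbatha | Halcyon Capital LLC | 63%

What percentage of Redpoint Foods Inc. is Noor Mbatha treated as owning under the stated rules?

13%

By sibling attribution (R1), Noor Mbatha is treated as also owning Ingrid Mbatha's interest in Halcyon Capital LLC, giving 63% + 37% = 100%.
Chain via Halcyon Capital LLC (R2): 100% × 13% = 13% of Redpoint Foods Inc.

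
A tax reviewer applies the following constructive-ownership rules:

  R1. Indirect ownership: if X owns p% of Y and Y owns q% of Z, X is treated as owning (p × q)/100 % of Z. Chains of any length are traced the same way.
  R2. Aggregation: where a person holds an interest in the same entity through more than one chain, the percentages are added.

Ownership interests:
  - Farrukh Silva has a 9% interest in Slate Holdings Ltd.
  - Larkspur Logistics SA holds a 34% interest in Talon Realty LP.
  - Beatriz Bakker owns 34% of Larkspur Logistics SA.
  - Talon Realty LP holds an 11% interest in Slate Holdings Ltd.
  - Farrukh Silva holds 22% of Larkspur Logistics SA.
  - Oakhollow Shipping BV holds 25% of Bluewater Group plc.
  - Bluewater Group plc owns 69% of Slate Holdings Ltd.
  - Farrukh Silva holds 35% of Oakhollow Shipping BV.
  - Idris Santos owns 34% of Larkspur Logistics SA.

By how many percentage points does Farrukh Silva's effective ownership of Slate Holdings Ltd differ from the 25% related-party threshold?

Chain via Larkspur Logistics SA → Talon Realty LP (R1): 22% × 34% × 11% = 0.8228% of Slate Holdings Ltd.
Chain via Oakhollow Shipping BV → Bluewater Group plc (R1): 35% × 25% × 69% = 6.0375% of Slate Holdings Ltd.
Direct interest in Slate Holdings Ltd: 9%.
Aggregating (R2): 0.8228% + 6.0375% + 9% = 15.8603%.
15.8603% falls short of the 25% threshold by 9.1397 percentage points.

9.1397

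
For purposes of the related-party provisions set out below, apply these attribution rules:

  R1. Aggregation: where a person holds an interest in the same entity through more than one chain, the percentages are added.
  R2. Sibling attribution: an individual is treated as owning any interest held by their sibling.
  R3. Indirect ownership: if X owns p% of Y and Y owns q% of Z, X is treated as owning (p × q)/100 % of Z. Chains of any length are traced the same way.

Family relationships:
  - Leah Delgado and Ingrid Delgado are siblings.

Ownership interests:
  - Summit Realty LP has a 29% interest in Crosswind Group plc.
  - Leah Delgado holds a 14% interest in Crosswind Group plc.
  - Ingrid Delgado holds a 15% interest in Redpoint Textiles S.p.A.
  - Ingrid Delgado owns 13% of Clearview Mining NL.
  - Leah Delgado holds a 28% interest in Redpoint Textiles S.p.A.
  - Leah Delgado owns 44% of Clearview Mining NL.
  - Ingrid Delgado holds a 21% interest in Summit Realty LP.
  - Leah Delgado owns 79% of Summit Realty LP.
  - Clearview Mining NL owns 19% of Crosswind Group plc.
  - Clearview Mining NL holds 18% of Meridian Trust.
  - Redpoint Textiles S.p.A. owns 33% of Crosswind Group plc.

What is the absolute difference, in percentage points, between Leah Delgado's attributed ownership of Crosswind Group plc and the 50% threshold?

18.02

By sibling attribution (R2), Leah Delgado is treated as also owning Ingrid Delgado's interest in Clearview Mining NL, giving 44% + 13% = 57%.
By sibling attribution (R2), Leah Delgado is treated as also owning Ingrid Delgado's interest in Redpoint Textiles S.p.A, giving 28% + 15% = 43%.
By sibling attribution (R2), Leah Delgado is treated as also owning Ingrid Delgado's interest in Summit Realty LP, giving 79% + 21% = 100%.
Chain via Clearview Mining NL (R3): 57% × 19% = 10.83% of Crosswind Group plc.
Chain via Redpoint Textiles S.p.A. (R3): 43% × 33% = 14.19% of Crosswind Group plc.
Chain via Summit Realty LP (R3): 100% × 29% = 29% of Crosswind Group plc.
Direct interest in Crosswind Group plc: 14%.
Aggregating (R1): 10.83% + 14.19% + 29% + 14% = 68.02%.
68.02% exceeds the 50% threshold by 18.02 percentage points.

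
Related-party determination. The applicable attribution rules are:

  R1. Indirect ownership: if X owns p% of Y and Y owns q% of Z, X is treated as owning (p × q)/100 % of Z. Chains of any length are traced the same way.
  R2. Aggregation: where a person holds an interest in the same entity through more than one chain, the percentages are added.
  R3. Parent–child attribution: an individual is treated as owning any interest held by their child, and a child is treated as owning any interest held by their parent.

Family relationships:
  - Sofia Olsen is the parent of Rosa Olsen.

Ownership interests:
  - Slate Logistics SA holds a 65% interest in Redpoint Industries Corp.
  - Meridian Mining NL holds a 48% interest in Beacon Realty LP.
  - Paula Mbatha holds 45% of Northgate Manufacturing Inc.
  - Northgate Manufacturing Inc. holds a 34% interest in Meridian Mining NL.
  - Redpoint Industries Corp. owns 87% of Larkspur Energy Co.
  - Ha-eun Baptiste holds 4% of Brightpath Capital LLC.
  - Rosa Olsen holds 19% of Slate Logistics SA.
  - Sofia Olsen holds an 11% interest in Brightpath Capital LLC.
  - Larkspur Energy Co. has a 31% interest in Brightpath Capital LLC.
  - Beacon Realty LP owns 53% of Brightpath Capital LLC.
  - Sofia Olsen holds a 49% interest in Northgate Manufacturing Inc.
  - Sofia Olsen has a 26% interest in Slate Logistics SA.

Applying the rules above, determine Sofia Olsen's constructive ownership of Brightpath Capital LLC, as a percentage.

By parent–child attribution (R3), Sofia Olsen is treated as also owning Rosa Olsen's interest in Slate Logistics SA, giving 26% + 19% = 45%.
Chain via Northgate Manufacturing Inc. → Meridian Mining NL → Beacon Realty LP (R1): 49% × 34% × 48% × 53% = 4.238304% of Brightpath Capital LLC.
Chain via Slate Logistics SA → Redpoint Industries Corp. → Larkspur Energy Co. (R1): 45% × 65% × 87% × 31% = 7.888725% of Brightpath Capital LLC.
Direct interest in Brightpath Capital LLC: 11%.
Aggregating (R2): 4.238304% + 7.888725% + 11% = 23.127029%.

23.127029%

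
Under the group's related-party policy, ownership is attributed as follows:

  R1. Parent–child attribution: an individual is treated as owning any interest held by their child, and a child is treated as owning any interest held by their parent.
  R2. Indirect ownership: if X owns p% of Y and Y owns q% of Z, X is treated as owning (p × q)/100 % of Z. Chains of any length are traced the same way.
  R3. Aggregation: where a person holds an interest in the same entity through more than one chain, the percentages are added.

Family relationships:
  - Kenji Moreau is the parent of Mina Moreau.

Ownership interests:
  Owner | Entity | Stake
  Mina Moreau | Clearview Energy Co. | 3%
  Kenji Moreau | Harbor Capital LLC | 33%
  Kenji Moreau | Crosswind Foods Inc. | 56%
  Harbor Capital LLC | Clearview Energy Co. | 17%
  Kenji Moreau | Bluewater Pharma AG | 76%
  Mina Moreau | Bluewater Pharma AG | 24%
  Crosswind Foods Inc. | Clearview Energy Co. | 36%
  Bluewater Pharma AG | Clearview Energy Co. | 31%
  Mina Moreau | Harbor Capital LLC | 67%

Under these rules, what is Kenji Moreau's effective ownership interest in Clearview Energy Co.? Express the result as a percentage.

By parent–child attribution (R1), Kenji Moreau is treated as also owning Mina Moreau's interest in Bluewater Pharma AG, giving 76% + 24% = 100%.
By parent–child attribution (R1), Kenji Moreau is treated as also owning Mina Moreau's interest in Harbor Capital LLC, giving 33% + 67% = 100%.
By parent–child attribution (R1), Kenji Moreau is treated as owning Mina Moreau's 3% interest in Clearview Energy Co.
Chain via Bluewater Pharma AG (R2): 100% × 31% = 31% of Clearview Energy Co.
Chain via Harbor Capital LLC (R2): 100% × 17% = 17% of Clearview Energy Co.
Chain via Crosswind Foods Inc. (R2): 56% × 36% = 20.16% of Clearview Energy Co.
Direct interest in Clearview Energy Co: 3%.
Aggregating (R3): 31% + 17% + 20.16% + 3% = 71.16%.

71.16%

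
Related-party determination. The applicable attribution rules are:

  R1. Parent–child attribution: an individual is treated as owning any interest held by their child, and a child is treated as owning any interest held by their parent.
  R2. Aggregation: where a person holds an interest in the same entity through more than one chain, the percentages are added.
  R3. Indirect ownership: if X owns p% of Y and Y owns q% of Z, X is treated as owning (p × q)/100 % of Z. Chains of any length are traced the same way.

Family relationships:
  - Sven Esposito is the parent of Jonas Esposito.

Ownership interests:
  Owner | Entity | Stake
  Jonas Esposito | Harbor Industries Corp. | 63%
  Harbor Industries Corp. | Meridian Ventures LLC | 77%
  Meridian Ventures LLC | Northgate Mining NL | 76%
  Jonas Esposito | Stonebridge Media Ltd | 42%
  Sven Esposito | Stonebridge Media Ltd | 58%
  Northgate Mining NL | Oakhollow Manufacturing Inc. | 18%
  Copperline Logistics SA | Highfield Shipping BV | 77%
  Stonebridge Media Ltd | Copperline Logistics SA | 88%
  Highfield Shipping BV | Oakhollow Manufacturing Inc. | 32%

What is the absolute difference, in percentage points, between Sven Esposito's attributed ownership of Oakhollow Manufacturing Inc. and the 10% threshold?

18.319368

By parent–child attribution (R1), Sven Esposito is treated as also owning Jonas Esposito's interest in Stonebridge Media Ltd, giving 58% + 42% = 100%.
By parent–child attribution (R1), Sven Esposito is treated as owning Jonas Esposito's 63% interest in Harbor Industries Corp.
Chain via Stonebridge Media Ltd → Copperline Logistics SA → Highfield Shipping BV (R3): 100% × 88% × 77% × 32% = 21.6832% of Oakhollow Manufacturing Inc.
Chain via Harbor Industries Corp. → Meridian Ventures LLC → Northgate Mining NL (R3): 63% × 77% × 76% × 18% = 6.636168% of Oakhollow Manufacturing Inc.
Aggregating (R2): 21.6832% + 6.636168% = 28.319368%.
28.319368% exceeds the 10% threshold by 18.319368 percentage points.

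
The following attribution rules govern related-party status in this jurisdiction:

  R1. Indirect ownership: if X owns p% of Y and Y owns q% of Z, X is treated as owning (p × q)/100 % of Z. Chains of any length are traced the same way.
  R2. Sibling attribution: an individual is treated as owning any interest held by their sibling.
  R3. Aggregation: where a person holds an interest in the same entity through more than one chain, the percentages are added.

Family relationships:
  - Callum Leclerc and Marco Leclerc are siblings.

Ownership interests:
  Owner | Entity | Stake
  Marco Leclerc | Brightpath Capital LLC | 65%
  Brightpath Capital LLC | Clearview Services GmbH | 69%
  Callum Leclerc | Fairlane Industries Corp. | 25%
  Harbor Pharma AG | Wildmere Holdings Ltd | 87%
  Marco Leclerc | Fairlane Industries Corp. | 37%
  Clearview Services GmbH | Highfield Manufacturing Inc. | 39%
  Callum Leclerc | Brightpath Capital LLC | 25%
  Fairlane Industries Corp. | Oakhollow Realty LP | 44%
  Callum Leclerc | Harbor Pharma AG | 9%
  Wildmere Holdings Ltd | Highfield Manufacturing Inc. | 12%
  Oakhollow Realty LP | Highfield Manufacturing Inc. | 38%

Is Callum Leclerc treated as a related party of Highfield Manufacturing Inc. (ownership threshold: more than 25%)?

Yes

By sibling attribution (R2), Callum Leclerc is treated as also owning Marco Leclerc's interest in Fairlane Industries Corp, giving 25% + 37% = 62%.
By sibling attribution (R2), Callum Leclerc is treated as also owning Marco Leclerc's interest in Brightpath Capital LLC, giving 25% + 65% = 90%.
Chain via Fairlane Industries Corp. → Oakhollow Realty LP (R1): 62% × 44% × 38% = 10.3664% of Highfield Manufacturing Inc.
Chain via Brightpath Capital LLC → Clearview Services GmbH (R1): 90% × 69% × 39% = 24.219% of Highfield Manufacturing Inc.
Chain via Harbor Pharma AG → Wildmere Holdings Ltd (R1): 9% × 87% × 12% = 0.9396% of Highfield Manufacturing Inc.
Aggregating (R3): 10.3664% + 24.219% + 0.9396% = 35.525%.
35.525% exceeds the 25% threshold, so Callum is a related party to Highfield Manufacturing Inc.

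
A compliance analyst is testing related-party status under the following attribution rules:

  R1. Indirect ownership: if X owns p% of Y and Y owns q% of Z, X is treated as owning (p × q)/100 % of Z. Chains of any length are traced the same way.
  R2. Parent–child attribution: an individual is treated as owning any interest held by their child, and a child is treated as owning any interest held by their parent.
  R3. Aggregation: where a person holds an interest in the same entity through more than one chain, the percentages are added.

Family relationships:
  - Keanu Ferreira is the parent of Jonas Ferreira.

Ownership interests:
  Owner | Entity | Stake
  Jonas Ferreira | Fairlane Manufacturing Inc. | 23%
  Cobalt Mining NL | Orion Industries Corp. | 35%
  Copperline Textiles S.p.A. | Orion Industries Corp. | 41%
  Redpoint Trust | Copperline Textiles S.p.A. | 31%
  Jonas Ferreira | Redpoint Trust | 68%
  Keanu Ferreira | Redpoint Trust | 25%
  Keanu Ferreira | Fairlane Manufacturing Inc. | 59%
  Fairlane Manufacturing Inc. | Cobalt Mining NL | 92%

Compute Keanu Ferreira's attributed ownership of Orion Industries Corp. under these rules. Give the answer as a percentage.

By parent–child attribution (R2), Keanu Ferreira is treated as also owning Jonas Ferreira's interest in Fairlane Manufacturing Inc, giving 59% + 23% = 82%.
By parent–child attribution (R2), Keanu Ferreira is treated as also owning Jonas Ferreira's interest in Redpoint Trust, giving 25% + 68% = 93%.
Chain via Fairlane Manufacturing Inc. → Cobalt Mining NL (R1): 82% × 92% × 35% = 26.404% of Orion Industries Corp.
Chain via Redpoint Trust → Copperline Textiles S.p.A. (R1): 93% × 31% × 41% = 11.8203% of Orion Industries Corp.
Aggregating (R3): 26.404% + 11.8203% = 38.2243%.

38.2243%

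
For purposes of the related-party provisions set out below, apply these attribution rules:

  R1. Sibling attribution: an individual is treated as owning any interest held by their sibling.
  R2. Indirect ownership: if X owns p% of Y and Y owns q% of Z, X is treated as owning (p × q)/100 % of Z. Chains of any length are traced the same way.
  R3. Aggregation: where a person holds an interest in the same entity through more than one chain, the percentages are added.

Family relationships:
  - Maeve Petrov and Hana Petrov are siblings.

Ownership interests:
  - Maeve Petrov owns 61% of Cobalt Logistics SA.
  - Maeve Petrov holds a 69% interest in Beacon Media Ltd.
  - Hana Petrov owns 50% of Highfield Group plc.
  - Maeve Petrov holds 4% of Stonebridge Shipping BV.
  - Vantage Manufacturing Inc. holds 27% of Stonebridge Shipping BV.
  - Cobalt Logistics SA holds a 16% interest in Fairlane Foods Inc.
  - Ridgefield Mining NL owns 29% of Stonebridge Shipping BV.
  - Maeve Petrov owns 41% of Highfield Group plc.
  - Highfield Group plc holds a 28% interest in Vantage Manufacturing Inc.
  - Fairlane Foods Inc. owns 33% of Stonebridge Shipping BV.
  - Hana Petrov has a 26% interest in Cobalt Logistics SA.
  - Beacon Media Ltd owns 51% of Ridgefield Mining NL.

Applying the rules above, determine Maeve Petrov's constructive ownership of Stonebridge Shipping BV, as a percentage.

By sibling attribution (R1), Maeve Petrov is treated as also owning Hana Petrov's interest in Highfield Group plc, giving 41% + 50% = 91%.
By sibling attribution (R1), Maeve Petrov is treated as also owning Hana Petrov's interest in Cobalt Logistics SA, giving 61% + 26% = 87%.
Chain via Beacon Media Ltd → Ridgefield Mining NL (R2): 69% × 51% × 29% = 10.2051% of Stonebridge Shipping BV.
Chain via Highfield Group plc → Vantage Manufacturing Inc. (R2): 91% × 28% × 27% = 6.8796% of Stonebridge Shipping BV.
Chain via Cobalt Logistics SA → Fairlane Foods Inc. (R2): 87% × 16% × 33% = 4.5936% of Stonebridge Shipping BV.
Direct interest in Stonebridge Shipping BV: 4%.
Aggregating (R3): 10.2051% + 6.8796% + 4.5936% + 4% = 25.6783%.

25.6783%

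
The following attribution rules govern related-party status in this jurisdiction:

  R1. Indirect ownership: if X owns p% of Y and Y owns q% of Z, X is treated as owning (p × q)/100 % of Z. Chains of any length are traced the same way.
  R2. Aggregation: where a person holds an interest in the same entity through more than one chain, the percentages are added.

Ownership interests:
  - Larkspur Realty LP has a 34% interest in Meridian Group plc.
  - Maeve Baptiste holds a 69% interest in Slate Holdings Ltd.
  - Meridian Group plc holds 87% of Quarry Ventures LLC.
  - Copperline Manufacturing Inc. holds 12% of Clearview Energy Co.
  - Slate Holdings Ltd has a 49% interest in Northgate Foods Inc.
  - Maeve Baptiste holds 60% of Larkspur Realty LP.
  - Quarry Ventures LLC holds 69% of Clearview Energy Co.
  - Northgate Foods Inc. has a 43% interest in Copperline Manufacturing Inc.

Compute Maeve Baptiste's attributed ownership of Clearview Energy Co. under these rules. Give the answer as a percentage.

Chain via Slate Holdings Ltd → Northgate Foods Inc. → Copperline Manufacturing Inc. (R1): 69% × 49% × 43% × 12% = 1.744596% of Clearview Energy Co.
Chain via Larkspur Realty LP → Meridian Group plc → Quarry Ventures LLC (R1): 60% × 34% × 87% × 69% = 12.24612% of Clearview Energy Co.
Aggregating (R2): 1.744596% + 12.24612% = 13.990716%.

13.990716%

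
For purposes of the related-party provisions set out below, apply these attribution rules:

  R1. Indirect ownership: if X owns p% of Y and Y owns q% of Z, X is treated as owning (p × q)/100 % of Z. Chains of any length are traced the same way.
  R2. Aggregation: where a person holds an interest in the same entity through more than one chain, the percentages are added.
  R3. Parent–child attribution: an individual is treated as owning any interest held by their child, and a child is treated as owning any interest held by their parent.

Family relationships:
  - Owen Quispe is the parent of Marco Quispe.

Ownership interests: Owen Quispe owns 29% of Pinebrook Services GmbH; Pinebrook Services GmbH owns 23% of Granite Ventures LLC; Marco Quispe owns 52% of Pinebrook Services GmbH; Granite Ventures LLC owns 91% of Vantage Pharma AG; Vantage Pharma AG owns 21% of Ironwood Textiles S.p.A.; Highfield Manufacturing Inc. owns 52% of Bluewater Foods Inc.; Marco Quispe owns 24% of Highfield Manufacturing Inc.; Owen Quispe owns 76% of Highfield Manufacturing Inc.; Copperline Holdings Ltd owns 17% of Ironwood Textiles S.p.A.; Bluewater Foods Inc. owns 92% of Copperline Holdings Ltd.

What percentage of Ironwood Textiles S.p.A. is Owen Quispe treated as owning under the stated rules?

11.692993%

By parent–child attribution (R3), Owen Quispe is treated as also owning Marco Quispe's interest in Pinebrook Services GmbH, giving 29% + 52% = 81%.
By parent–child attribution (R3), Owen Quispe is treated as also owning Marco Quispe's interest in Highfield Manufacturing Inc, giving 76% + 24% = 100%.
Chain via Pinebrook Services GmbH → Granite Ventures LLC → Vantage Pharma AG (R1): 81% × 23% × 91% × 21% = 3.560193% of Ironwood Textiles S.p.A.
Chain via Highfield Manufacturing Inc. → Bluewater Foods Inc. → Copperline Holdings Ltd (R1): 100% × 52% × 92% × 17% = 8.1328% of Ironwood Textiles S.p.A.
Aggregating (R2): 3.560193% + 8.1328% = 11.692993%.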